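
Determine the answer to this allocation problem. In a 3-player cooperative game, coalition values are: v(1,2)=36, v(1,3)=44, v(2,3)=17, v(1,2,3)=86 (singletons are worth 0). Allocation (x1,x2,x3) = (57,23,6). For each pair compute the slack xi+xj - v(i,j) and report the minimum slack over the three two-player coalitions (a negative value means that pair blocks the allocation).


Step 1: Slack for coalition (1,2): x1+x2 - v12 = 80 - 36 = 44
Step 2: Slack for coalition (1,3): x1+x3 - v13 = 63 - 44 = 19
Step 3: Slack for coalition (2,3): x2+x3 - v23 = 29 - 17 = 12
Step 4: Minimum slack = min(44, 19, 12) = 12, attained by (2,3); no pair can gain by deviating, so the allocation is in the core

12


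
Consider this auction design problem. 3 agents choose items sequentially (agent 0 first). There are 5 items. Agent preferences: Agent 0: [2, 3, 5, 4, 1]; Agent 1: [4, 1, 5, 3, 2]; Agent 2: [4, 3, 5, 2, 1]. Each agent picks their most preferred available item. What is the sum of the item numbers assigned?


Step 1: Agent 0 picks item 2
Step 2: Agent 1 picks item 4
Step 3: Agent 2 picks item 3
Step 4: Sum = 2 + 4 + 3 = 9

9


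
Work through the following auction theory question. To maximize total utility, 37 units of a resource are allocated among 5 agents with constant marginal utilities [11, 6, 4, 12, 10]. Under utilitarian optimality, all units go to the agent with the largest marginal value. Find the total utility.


Step 1: The marginal utilities are [11, 6, 4, 12, 10]
Step 2: The highest marginal utility is 12
Step 3: All 37 units go to that agent
Step 4: Total utility = 12 * 37 = 444

444


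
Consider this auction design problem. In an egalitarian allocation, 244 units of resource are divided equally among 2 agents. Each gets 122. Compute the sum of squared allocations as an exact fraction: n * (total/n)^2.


Step 1: Each agent's share = 244/2 = 122
Step 2: Square of each share = (122)^2 = 14884
Step 3: Sum of squares = 2 * 14884 = 29768

29768


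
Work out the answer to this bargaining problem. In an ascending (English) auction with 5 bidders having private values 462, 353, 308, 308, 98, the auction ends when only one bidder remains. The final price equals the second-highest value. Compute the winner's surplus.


Step 1: Identify the highest value: 462
Step 2: Identify the second-highest value: 353
Step 3: The final price = second-highest value = 353
Step 4: Surplus = 462 - 353 = 109

109


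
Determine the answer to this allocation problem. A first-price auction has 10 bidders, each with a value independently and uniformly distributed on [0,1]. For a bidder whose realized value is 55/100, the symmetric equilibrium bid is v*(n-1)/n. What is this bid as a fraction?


Step 1: The symmetric BNE bidding function is b(v) = v * (n-1) / n
Step 2: Substitute v = 11/20 and n = 10
Step 3: b = 11/20 * 9/10
Step 4: b = 99/200

99/200


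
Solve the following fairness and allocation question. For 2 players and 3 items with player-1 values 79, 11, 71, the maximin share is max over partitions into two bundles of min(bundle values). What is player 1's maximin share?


Step 1: Item values = 79, 11, 71
Step 2: Enumerate all 2-bundle partitions and take the smaller bundle:
  Partition 1: {79} vs {11,71} -> bundles 79, 82; min = 79
  Partition 2: {11} vs {79,71} -> bundles 11, 150; min = 11
  Partition 3: {71} vs {79,11} -> bundles 71, 90; min = 71
Step 3: MMS = max(79, 11, 71) = 79

79


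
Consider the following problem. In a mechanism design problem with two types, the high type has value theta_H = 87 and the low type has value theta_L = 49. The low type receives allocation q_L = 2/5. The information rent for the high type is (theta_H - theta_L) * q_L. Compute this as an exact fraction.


Step 1: theta_H - theta_L = 87 - 49 = 38
Step 2: Information rent = (theta_H - theta_L) * q_L
Step 3: = 38 * 2/5
Step 4: = 76/5

76/5


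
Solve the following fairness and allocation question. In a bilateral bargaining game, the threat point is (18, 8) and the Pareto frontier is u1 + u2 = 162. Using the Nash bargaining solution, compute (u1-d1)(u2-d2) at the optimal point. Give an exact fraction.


Step 1: The Nash solution splits surplus symmetrically above the disagreement point
Step 2: u1 = (total + d1 - d2)/2 = (162 + 18 - 8)/2 = 86
Step 3: u2 = (total - d1 + d2)/2 = (162 - 18 + 8)/2 = 76
Step 4: Nash product = (86 - 18) * (76 - 8)
Step 5: = 68 * 68 = 4624

4624


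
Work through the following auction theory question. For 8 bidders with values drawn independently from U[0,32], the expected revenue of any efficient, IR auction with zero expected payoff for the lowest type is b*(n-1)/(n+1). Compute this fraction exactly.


Step 1: By Revenue Equivalence, expected revenue = b*(n-1)/(n+1)
Step 2: Substituting n = 8, b = 32
Step 3: Revenue = 32*(8-1)/(8+1) = 32*7/9
Step 4: Revenue = 224/9

224/9


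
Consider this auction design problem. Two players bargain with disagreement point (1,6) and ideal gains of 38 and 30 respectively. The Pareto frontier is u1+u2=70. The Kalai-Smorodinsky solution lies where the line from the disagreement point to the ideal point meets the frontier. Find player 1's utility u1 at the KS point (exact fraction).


Step 1: At the KS point, (u1-d1)/r1 = (u2-d2)/r2 = t and u1+u2 = 70
Step 2: u1 = d1 + r1*t and u2 = d2 + r2*t, so (d1 + r1*t) + (d2 + r2*t) = 70
Step 3: t = (70 - 1 - 6)/(38 + 30) = 63/68
Step 4: u1 = d1 + r1*t = 1 + 38 * 63/68 = 1231/34
Step 5: (Check: u2 = d2 + r2*t = 1149/34; u1+u2 = 1231/34 + 1149/34 = 70, on the frontier.)

1231/34


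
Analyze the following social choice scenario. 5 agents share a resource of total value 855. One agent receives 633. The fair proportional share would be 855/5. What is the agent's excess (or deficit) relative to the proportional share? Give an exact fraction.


Step 1: Proportional share = 855/5 = 171
Step 2: Agent's actual allocation = 633
Step 3: Excess = 633 - 171 = 462

462


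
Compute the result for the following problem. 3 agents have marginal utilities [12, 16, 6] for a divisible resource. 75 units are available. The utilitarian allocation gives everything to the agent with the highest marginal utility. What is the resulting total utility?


Step 1: The marginal utilities are [12, 16, 6]
Step 2: The highest marginal utility is 16
Step 3: All 75 units go to that agent
Step 4: Total utility = 16 * 75 = 1200

1200


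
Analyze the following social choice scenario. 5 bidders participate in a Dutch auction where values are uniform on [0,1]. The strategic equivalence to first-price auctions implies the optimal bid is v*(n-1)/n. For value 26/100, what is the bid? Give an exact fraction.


Step 1: Dutch auctions are strategically equivalent to first-price auctions
Step 2: The equilibrium bid is b(v) = v*(n-1)/n
Step 3: b = 13/50 * 4/5
Step 4: b = 26/125

26/125


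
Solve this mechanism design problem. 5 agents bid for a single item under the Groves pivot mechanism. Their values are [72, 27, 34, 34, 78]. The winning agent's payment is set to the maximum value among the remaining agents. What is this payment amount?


Step 1: The efficient winner is agent 4 with value 78
Step 2: Other agents' values: [72, 27, 34, 34]
Step 3: Pivot payment = max(others) = 72
Step 4: The winner pays 72

72


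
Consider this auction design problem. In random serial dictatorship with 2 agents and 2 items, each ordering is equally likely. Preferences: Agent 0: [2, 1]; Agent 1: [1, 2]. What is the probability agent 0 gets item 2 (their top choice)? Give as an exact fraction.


Step 1: Agent 0 wants item 2
Step 2: There are 2 possible orderings of agents
Step 3: In 2 orderings, agent 0 gets item 2
Step 4: Probability = 2/2 = 1

1


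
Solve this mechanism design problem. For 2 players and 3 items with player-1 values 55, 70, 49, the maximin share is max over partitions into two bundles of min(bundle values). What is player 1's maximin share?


Step 1: Item values = 55, 70, 49
Step 2: Enumerate all 2-bundle partitions and take the smaller bundle:
  Partition 1: {55} vs {70,49} -> bundles 55, 119; min = 55
  Partition 2: {70} vs {55,49} -> bundles 70, 104; min = 70
  Partition 3: {49} vs {55,70} -> bundles 49, 125; min = 49
Step 3: MMS = max(55, 70, 49) = 70

70


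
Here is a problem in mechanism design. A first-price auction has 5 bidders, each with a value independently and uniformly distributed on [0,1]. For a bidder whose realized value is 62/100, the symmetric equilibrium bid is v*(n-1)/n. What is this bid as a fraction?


Step 1: The symmetric BNE bidding function is b(v) = v * (n-1) / n
Step 2: Substitute v = 31/50 and n = 5
Step 3: b = 31/50 * 4/5
Step 4: b = 62/125

62/125


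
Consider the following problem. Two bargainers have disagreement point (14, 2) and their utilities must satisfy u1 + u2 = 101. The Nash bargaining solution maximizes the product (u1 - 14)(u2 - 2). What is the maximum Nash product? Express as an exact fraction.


Step 1: The Nash solution splits surplus symmetrically above the disagreement point
Step 2: u1 = (total + d1 - d2)/2 = (101 + 14 - 2)/2 = 113/2
Step 3: u2 = (total - d1 + d2)/2 = (101 - 14 + 2)/2 = 89/2
Step 4: Nash product = (113/2 - 14) * (89/2 - 2)
Step 5: = 85/2 * 85/2 = 7225/4

7225/4


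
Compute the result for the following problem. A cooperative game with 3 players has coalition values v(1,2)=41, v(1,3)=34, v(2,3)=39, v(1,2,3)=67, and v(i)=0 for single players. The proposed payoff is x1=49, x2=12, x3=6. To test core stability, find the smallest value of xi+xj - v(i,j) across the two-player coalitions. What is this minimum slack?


Step 1: Slack for coalition (1,2): x1+x2 - v12 = 61 - 41 = 20
Step 2: Slack for coalition (1,3): x1+x3 - v13 = 55 - 34 = 21
Step 3: Slack for coalition (2,3): x2+x3 - v23 = 18 - 39 = -21
Step 4: Minimum slack = min(20, 21, -21) = -21, attained by (2,3); coalition (2,3) can block (slack < 0), so the allocation is not in the core

-21


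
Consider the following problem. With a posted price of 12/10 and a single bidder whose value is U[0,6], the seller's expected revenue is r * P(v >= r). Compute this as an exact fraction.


Step 1: Posted price r = 6/5, value support [0,6]
Step 2: P(v >= r) = (6 - 6/5)/6 = 4/5
Step 3: Expected revenue = r * P(v >= r) = 6/5 * 4/5
Step 4: Revenue = 24/25

24/25


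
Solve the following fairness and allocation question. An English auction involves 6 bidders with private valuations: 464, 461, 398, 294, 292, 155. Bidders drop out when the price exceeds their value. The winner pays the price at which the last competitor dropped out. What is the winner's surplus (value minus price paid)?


Step 1: Identify the highest value: 464
Step 2: Identify the second-highest value: 461
Step 3: The final price = second-highest value = 461
Step 4: Surplus = 464 - 461 = 3

3


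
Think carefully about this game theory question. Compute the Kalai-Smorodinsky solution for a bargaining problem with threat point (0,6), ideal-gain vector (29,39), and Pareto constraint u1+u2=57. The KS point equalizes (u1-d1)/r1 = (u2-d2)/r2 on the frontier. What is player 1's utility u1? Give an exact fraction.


Step 1: At the KS point, (u1-d1)/r1 = (u2-d2)/r2 = t and u1+u2 = 57
Step 2: u1 = d1 + r1*t and u2 = d2 + r2*t, so (d1 + r1*t) + (d2 + r2*t) = 57
Step 3: t = (57 - 0 - 6)/(29 + 39) = 51/68 = 3/4
Step 4: u1 = d1 + r1*t = 0 + 29 * 3/4 = 87/4
Step 5: (Check: u2 = d2 + r2*t = 141/4; u1+u2 = 87/4 + 141/4 = 57, on the frontier.)

87/4


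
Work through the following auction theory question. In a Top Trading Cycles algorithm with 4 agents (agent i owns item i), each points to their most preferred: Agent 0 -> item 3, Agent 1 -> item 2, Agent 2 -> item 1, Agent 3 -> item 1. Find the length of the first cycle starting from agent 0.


Step 1: Trace the pointer graph from agent 0: 0 -> 3 -> 1 -> 2 -> 1
Step 2: A cycle is detected when we revisit agent 1
Step 3: The cycle is: 1 -> 2 -> 1
Step 4: Cycle length = 2

2


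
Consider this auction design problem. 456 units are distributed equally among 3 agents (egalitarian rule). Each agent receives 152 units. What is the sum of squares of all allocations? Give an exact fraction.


Step 1: Each agent's share = 456/3 = 152
Step 2: Square of each share = (152)^2 = 23104
Step 3: Sum of squares = 3 * 23104 = 69312

69312


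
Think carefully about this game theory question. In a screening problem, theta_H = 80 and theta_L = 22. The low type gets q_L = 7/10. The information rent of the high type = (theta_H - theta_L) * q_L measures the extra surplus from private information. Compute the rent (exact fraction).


Step 1: theta_H - theta_L = 80 - 22 = 58
Step 2: Information rent = (theta_H - theta_L) * q_L
Step 3: = 58 * 7/10
Step 4: = 203/5

203/5


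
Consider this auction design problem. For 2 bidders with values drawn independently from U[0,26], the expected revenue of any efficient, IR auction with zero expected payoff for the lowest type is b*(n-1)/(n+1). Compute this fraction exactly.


Step 1: By Revenue Equivalence, expected revenue = b*(n-1)/(n+1)
Step 2: Substituting n = 2, b = 26
Step 3: Revenue = 26*(2-1)/(2+1) = 26*1/3
Step 4: Revenue = 26/3

26/3


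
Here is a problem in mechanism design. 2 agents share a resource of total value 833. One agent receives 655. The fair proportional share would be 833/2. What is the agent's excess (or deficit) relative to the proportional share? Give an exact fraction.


Step 1: Proportional share = 833/2
Step 2: Agent's actual allocation = 655
Step 3: Excess = 655 - 833/2 = 477/2

477/2


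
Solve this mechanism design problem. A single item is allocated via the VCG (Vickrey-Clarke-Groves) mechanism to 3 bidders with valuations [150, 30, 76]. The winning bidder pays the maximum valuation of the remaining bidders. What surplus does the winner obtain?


Step 1: The winner is the agent with the highest value: agent 0 with value 150
Step 2: Values of other agents: [30, 76]
Step 3: VCG payment = max of others' values = 76
Step 4: Surplus = 150 - 76 = 74

74


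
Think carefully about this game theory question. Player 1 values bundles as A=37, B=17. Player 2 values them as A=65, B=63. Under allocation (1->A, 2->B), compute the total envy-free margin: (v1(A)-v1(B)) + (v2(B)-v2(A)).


Step 1: Player 1's margin = v1(A) - v1(B) = 37 - 17 = 20
Step 2: Player 2's margin = v2(B) - v2(A) = 63 - 65 = -2
Step 3: Total margin = 20 + -2 = 18

18


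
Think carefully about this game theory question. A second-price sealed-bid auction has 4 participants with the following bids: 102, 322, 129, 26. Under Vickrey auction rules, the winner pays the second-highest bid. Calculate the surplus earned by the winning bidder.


Step 1: Sort bids in descending order: 322, 129, 102, 26
Step 2: The winning bid is the highest: 322
Step 3: The payment equals the second-highest bid: 129
Step 4: Surplus = winner's bid - payment = 322 - 129 = 193

193


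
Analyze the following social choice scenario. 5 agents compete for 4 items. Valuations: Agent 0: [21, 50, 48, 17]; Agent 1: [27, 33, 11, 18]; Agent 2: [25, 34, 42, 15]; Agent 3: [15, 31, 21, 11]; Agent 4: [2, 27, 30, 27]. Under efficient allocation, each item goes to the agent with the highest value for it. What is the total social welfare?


Step 1: For each item, find the maximum value among all agents.
Step 2: Item 0 -> Agent 1 (value 27)
Step 3: Item 1 -> Agent 0 (value 50)
Step 4: Item 2 -> Agent 0 (value 48)
Step 5: Item 3 -> Agent 4 (value 27)
Step 6: Total welfare = 27 + 50 + 48 + 27 = 152

152


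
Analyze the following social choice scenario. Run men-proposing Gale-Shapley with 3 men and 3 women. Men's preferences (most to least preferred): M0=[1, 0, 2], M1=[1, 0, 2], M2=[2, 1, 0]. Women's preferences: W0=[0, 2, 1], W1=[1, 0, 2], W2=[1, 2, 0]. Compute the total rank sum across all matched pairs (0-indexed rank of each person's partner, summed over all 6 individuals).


Step 1: Run Gale-Shapley (men propose, women hold best offer):
  M0 proposes to W1; she accepts
  M1 proposes to W1; she switches from M0
  M2 proposes to W2; she accepts
  M0 proposes to W0; she accepts
Step 2: Final matching: W0-M0, W1-M1, W2-M2
Step 3: 0-indexed ranks (man's rank of his match, then woman's): 1 + 0 + 0 + 0 + 0 + 1
Step 4: Total rank sum = 2

2


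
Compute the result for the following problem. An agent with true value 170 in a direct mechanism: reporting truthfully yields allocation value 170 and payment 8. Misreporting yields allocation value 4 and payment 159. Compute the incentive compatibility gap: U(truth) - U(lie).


Step 1: U(truth) = value - payment = 170 - 8 = 162
Step 2: U(lie) = allocation - payment = 4 - 159 = -155
Step 3: IC gap = 162 - (-155) = 317

317


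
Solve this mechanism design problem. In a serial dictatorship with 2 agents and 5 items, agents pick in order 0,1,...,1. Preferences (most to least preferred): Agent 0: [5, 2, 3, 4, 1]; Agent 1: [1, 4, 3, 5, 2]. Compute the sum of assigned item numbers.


Step 1: Agent 0 picks item 5
Step 2: Agent 1 picks item 1
Step 3: Sum = 5 + 1 = 6

6


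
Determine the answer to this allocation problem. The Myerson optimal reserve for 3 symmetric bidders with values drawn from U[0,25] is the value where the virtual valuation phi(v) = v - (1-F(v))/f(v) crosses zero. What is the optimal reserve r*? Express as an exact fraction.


Step 1: For U[0,25], F(v) = v/25 and f(v) = 1/25
Step 2: phi(v) = v - (1 - v/25)/(1/25) = v - (25 - v) = 2v - 25
Step 3: Set phi(r*) = 0: 2r* - 25 = 0
Step 4: r* = 25/2 (the number of bidders n = 3 does not enter)

25/2


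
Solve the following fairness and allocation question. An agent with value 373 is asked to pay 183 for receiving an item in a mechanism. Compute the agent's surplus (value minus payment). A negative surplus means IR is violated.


Step 1: Surplus = value - payment = 373 - 183 = 190
Step 2: IR is satisfied (surplus >= 0)

190


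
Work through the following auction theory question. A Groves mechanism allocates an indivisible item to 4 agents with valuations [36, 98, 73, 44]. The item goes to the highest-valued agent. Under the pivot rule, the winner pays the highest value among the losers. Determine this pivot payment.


Step 1: The efficient winner is agent 1 with value 98
Step 2: Other agents' values: [36, 73, 44]
Step 3: Pivot payment = max(others) = 73
Step 4: The winner pays 73

73


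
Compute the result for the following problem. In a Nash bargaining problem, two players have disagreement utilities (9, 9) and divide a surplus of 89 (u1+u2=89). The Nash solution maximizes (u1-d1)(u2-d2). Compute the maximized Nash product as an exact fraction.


Step 1: The Nash solution splits surplus symmetrically above the disagreement point
Step 2: u1 = (total + d1 - d2)/2 = (89 + 9 - 9)/2 = 89/2
Step 3: u2 = (total - d1 + d2)/2 = (89 - 9 + 9)/2 = 89/2
Step 4: Nash product = (89/2 - 9) * (89/2 - 9)
Step 5: = 71/2 * 71/2 = 5041/4

5041/4


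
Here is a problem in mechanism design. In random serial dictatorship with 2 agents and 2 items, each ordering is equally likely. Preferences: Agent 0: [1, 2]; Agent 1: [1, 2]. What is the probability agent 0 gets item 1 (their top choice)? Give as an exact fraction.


Step 1: Agent 0 wants item 1
Step 2: There are 2 possible orderings of agents
Step 3: In 1 orderings, agent 0 gets item 1
Step 4: Probability = 1/2

1/2


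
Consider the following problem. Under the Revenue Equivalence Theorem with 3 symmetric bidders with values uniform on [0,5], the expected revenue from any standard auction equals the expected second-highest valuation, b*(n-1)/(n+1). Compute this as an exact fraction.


Step 1: By Revenue Equivalence, expected revenue = b*(n-1)/(n+1)
Step 2: Substituting n = 3, b = 5
Step 3: Revenue = 5*(3-1)/(3+1) = 5*2/4
Step 4: Revenue = 10/4 = 5/2

5/2


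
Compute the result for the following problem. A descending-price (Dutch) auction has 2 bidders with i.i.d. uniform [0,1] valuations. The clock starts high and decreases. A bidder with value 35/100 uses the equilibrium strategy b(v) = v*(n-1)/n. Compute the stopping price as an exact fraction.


Step 1: Dutch auctions are strategically equivalent to first-price auctions
Step 2: The equilibrium bid is b(v) = v*(n-1)/n
Step 3: b = 7/20 * 1/2
Step 4: b = 7/40

7/40


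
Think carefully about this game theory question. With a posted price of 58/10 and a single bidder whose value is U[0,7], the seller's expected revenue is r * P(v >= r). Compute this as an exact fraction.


Step 1: Posted price r = 29/5, value support [0,7]
Step 2: P(v >= r) = (7 - 29/5)/7 = 6/35
Step 3: Expected revenue = r * P(v >= r) = 29/5 * 6/35
Step 4: Revenue = 174/175

174/175


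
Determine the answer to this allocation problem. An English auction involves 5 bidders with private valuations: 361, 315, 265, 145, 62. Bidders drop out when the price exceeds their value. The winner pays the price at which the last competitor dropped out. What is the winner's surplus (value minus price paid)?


Step 1: Identify the highest value: 361
Step 2: Identify the second-highest value: 315
Step 3: The final price = second-highest value = 315
Step 4: Surplus = 361 - 315 = 46

46


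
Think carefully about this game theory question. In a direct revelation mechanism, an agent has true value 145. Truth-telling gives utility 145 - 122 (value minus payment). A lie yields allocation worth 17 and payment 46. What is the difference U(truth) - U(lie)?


Step 1: U(truth) = value - payment = 145 - 122 = 23
Step 2: U(lie) = allocation - payment = 17 - 46 = -29
Step 3: IC gap = 23 - (-29) = 52

52


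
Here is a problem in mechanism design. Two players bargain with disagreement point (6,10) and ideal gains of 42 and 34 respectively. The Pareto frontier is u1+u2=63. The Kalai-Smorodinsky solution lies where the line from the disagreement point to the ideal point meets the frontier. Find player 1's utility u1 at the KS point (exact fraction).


Step 1: At the KS point, (u1-d1)/r1 = (u2-d2)/r2 = t and u1+u2 = 63
Step 2: u1 = d1 + r1*t and u2 = d2 + r2*t, so (d1 + r1*t) + (d2 + r2*t) = 63
Step 3: t = (63 - 6 - 10)/(42 + 34) = 47/76
Step 4: u1 = d1 + r1*t = 6 + 42 * 47/76 = 1215/38
Step 5: (Check: u2 = d2 + r2*t = 1179/38; u1+u2 = 1215/38 + 1179/38 = 63, on the frontier.)

1215/38


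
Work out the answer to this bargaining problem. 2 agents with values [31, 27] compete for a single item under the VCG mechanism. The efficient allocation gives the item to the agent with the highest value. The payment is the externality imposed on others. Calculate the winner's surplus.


Step 1: The winner is the agent with the highest value: agent 0 with value 31
Step 2: Values of other agents: [27]
Step 3: VCG payment = max of others' values = 27
Step 4: Surplus = 31 - 27 = 4

4


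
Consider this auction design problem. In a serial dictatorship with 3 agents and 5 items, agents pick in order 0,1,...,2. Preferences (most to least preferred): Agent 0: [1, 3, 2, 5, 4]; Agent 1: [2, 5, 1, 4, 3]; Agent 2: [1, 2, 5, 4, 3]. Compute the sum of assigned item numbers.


Step 1: Agent 0 picks item 1
Step 2: Agent 1 picks item 2
Step 3: Agent 2 picks item 5
Step 4: Sum = 1 + 2 + 5 = 8

8


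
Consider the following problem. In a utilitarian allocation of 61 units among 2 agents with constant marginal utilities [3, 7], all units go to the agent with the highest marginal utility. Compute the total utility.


Step 1: The marginal utilities are [3, 7]
Step 2: The highest marginal utility is 7
Step 3: All 61 units go to that agent
Step 4: Total utility = 7 * 61 = 427

427


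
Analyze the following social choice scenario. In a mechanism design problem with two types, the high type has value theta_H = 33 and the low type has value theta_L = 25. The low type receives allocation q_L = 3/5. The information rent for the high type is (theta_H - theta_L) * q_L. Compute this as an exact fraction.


Step 1: theta_H - theta_L = 33 - 25 = 8
Step 2: Information rent = (theta_H - theta_L) * q_L
Step 3: = 8 * 3/5
Step 4: = 24/5

24/5


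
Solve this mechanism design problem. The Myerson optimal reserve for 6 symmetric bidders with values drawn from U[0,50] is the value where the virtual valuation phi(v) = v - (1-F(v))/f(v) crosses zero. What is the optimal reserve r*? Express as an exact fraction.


Step 1: For U[0,50], F(v) = v/50 and f(v) = 1/50
Step 2: phi(v) = v - (1 - v/50)/(1/50) = v - (50 - v) = 2v - 50
Step 3: Set phi(r*) = 0: 2r* - 50 = 0
Step 4: r* = 50/2 = 25 (the number of bidders n = 6 does not enter)

25


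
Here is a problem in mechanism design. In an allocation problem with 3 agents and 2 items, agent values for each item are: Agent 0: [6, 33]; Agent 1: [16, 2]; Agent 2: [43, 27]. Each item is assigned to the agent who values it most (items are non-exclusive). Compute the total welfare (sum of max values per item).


Step 1: For each item, find the maximum value among all agents.
Step 2: Item 0 -> Agent 2 (value 43)
Step 3: Item 1 -> Agent 0 (value 33)
Step 4: Total welfare = 43 + 33 = 76

76


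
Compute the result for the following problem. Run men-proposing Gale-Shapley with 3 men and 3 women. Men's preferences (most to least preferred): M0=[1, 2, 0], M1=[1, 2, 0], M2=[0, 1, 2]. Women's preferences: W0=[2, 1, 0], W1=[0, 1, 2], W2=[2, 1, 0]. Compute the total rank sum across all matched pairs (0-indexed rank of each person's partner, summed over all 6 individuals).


Step 1: Run Gale-Shapley (men propose, women hold best offer):
  M0 proposes to W1; she accepts
  M1 proposes to W1; rejected
  M1 proposes to W2; she accepts
  M2 proposes to W0; she accepts
Step 2: Final matching: W0-M2, W1-M0, W2-M1
Step 3: 0-indexed ranks (man's rank of his match, then woman's): 0 + 0 + 0 + 0 + 1 + 1
Step 4: Total rank sum = 2

2


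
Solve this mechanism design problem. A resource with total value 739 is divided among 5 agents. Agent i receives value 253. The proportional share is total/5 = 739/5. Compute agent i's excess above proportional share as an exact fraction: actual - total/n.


Step 1: Proportional share = 739/5
Step 2: Agent's actual allocation = 253
Step 3: Excess = 253 - 739/5 = 526/5

526/5


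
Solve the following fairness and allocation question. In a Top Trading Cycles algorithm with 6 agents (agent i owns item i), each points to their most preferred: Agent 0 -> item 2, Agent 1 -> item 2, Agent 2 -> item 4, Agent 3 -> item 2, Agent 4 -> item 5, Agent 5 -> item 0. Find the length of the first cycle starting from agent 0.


Step 1: Trace the pointer graph from agent 0: 0 -> 2 -> 4 -> 5 -> 0
Step 2: A cycle is detected when we revisit agent 0
Step 3: The cycle is: 0 -> 2 -> 4 -> 5 -> 0
Step 4: Cycle length = 4

4


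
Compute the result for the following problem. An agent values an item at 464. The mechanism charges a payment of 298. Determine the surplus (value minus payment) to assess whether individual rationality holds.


Step 1: Surplus = value - payment = 464 - 298 = 166
Step 2: IR is satisfied (surplus >= 0)

166


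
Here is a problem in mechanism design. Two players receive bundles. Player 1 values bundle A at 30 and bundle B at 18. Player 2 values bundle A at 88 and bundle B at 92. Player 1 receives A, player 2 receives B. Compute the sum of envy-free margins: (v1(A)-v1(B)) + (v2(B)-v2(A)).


Step 1: Player 1's margin = v1(A) - v1(B) = 30 - 18 = 12
Step 2: Player 2's margin = v2(B) - v2(A) = 92 - 88 = 4
Step 3: Total margin = 12 + 4 = 16

16


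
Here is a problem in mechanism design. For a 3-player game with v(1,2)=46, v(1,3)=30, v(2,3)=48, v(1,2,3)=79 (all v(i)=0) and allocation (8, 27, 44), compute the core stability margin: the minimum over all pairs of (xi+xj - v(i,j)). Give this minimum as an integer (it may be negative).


Step 1: Slack for coalition (1,2): x1+x2 - v12 = 35 - 46 = -11
Step 2: Slack for coalition (1,3): x1+x3 - v13 = 52 - 30 = 22
Step 3: Slack for coalition (2,3): x2+x3 - v23 = 71 - 48 = 23
Step 4: Minimum slack = min(-11, 22, 23) = -11, attained by (1,2); coalition (1,2) can block (slack < 0), so the allocation is not in the core

-11


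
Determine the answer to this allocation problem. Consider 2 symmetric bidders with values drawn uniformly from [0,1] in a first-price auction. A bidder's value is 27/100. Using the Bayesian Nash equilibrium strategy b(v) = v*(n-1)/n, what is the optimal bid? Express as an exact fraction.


Step 1: The symmetric BNE bidding function is b(v) = v * (n-1) / n
Step 2: Substitute v = 27/100 and n = 2
Step 3: b = 27/100 * 1/2
Step 4: b = 27/200

27/200


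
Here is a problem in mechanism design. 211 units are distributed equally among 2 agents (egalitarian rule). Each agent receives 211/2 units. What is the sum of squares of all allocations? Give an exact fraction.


Step 1: Each agent's share = 211/2
Step 2: Square of each share = (211/2)^2 = 44521/4
Step 3: Sum of squares = 2 * 44521/4 = 44521/2

44521/2


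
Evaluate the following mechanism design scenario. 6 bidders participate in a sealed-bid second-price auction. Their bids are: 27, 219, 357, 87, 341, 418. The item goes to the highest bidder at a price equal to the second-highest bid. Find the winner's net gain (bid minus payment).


Step 1: Sort bids in descending order: 418, 357, 341, 219, 87, 27
Step 2: The winning bid is the highest: 418
Step 3: The payment equals the second-highest bid: 357
Step 4: Surplus = winner's bid - payment = 418 - 357 = 61

61


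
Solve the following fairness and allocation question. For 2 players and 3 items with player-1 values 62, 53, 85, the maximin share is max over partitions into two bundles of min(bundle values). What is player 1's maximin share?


Step 1: Item values = 62, 53, 85
Step 2: Enumerate all 2-bundle partitions and take the smaller bundle:
  Partition 1: {62} vs {53,85} -> bundles 62, 138; min = 62
  Partition 2: {53} vs {62,85} -> bundles 53, 147; min = 53
  Partition 3: {85} vs {62,53} -> bundles 85, 115; min = 85
Step 3: MMS = max(62, 53, 85) = 85

85


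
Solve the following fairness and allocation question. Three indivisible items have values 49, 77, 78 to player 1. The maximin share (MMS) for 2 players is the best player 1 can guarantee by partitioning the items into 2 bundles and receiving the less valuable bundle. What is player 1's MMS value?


Step 1: Item values = 49, 77, 78
Step 2: Enumerate all 2-bundle partitions and take the smaller bundle:
  Partition 1: {49} vs {77,78} -> bundles 49, 155; min = 49
  Partition 2: {77} vs {49,78} -> bundles 77, 127; min = 77
  Partition 3: {78} vs {49,77} -> bundles 78, 126; min = 78
Step 3: MMS = max(49, 77, 78) = 78

78


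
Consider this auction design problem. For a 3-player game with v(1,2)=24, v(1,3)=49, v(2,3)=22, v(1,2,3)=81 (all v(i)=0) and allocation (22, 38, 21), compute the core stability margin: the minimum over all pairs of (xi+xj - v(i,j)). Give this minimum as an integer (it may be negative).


Step 1: Slack for coalition (1,2): x1+x2 - v12 = 60 - 24 = 36
Step 2: Slack for coalition (1,3): x1+x3 - v13 = 43 - 49 = -6
Step 3: Slack for coalition (2,3): x2+x3 - v23 = 59 - 22 = 37
Step 4: Minimum slack = min(36, -6, 37) = -6, attained by (1,3); coalition (1,3) can block (slack < 0), so the allocation is not in the core

-6


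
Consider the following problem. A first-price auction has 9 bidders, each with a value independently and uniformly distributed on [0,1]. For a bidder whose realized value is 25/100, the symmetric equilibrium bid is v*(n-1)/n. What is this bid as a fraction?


Step 1: The symmetric BNE bidding function is b(v) = v * (n-1) / n
Step 2: Substitute v = 1/4 and n = 9
Step 3: b = 1/4 * 8/9
Step 4: b = 2/9

2/9


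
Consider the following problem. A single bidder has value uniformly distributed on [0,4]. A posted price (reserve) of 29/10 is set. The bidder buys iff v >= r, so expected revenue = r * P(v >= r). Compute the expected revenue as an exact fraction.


Step 1: Posted price r = 29/10, value support [0,4]
Step 2: P(v >= r) = (4 - 29/10)/4 = 11/40
Step 3: Expected revenue = r * P(v >= r) = 29/10 * 11/40
Step 4: Revenue = 319/400

319/400


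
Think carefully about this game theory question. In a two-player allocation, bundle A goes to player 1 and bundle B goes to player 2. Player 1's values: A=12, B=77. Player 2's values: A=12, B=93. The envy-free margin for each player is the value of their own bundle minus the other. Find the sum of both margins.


Step 1: Player 1's margin = v1(A) - v1(B) = 12 - 77 = -65
Step 2: Player 2's margin = v2(B) - v2(A) = 93 - 12 = 81
Step 3: Total margin = -65 + 81 = 16

16


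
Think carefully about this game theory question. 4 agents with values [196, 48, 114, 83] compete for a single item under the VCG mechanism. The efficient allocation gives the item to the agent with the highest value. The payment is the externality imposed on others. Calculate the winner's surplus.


Step 1: The winner is the agent with the highest value: agent 0 with value 196
Step 2: Values of other agents: [48, 114, 83]
Step 3: VCG payment = max of others' values = 114
Step 4: Surplus = 196 - 114 = 82

82


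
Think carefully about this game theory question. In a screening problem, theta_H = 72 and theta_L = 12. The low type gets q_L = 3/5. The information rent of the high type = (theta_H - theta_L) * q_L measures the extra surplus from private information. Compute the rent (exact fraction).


Step 1: theta_H - theta_L = 72 - 12 = 60
Step 2: Information rent = (theta_H - theta_L) * q_L
Step 3: = 60 * 3/5
Step 4: = 36

36


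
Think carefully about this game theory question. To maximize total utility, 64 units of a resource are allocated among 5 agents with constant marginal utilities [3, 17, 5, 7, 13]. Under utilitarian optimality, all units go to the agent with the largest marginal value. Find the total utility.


Step 1: The marginal utilities are [3, 17, 5, 7, 13]
Step 2: The highest marginal utility is 17
Step 3: All 64 units go to that agent
Step 4: Total utility = 17 * 64 = 1088

1088


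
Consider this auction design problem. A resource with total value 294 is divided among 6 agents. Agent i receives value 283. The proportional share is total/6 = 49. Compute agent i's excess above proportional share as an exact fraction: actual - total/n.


Step 1: Proportional share = 294/6 = 49
Step 2: Agent's actual allocation = 283
Step 3: Excess = 283 - 49 = 234

234


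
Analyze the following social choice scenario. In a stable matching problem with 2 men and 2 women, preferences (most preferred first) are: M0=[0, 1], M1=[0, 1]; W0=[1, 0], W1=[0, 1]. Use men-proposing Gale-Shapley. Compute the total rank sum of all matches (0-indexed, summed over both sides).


Step 1: Run Gale-Shapley (men propose, women hold best offer):
  M0 proposes to W0; she accepts
  M1 proposes to W0; she switches from M0
  M0 proposes to W1; she accepts
Step 2: Final matching: W0-M1, W1-M0
Step 3: 0-indexed ranks (man's rank of his match, then woman's): 0 + 0 + 1 + 0
Step 4: Total rank sum = 1

1


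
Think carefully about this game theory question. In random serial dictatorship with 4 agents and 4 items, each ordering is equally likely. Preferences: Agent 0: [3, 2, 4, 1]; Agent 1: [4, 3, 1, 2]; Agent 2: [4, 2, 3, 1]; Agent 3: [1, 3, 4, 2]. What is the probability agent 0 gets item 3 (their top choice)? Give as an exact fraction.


Step 1: Agent 0 wants item 3
Step 2: There are 24 possible orderings of agents
Step 3: In 20 orderings, agent 0 gets item 3
Step 4: Probability = 20/24 = 5/6

5/6


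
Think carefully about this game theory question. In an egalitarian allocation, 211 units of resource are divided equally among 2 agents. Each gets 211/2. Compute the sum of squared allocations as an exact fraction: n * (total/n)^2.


Step 1: Each agent's share = 211/2
Step 2: Square of each share = (211/2)^2 = 44521/4
Step 3: Sum of squares = 2 * 44521/4 = 44521/2

44521/2


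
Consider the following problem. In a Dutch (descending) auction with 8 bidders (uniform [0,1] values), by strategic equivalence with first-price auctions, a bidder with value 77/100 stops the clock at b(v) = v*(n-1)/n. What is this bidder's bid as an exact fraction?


Step 1: Dutch auctions are strategically equivalent to first-price auctions
Step 2: The equilibrium bid is b(v) = v*(n-1)/n
Step 3: b = 77/100 * 7/8
Step 4: b = 539/800

539/800


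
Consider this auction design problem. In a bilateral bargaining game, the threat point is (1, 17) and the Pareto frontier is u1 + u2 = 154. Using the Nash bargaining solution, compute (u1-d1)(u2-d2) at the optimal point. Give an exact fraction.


Step 1: The Nash solution splits surplus symmetrically above the disagreement point
Step 2: u1 = (total + d1 - d2)/2 = (154 + 1 - 17)/2 = 69
Step 3: u2 = (total - d1 + d2)/2 = (154 - 1 + 17)/2 = 85
Step 4: Nash product = (69 - 1) * (85 - 17)
Step 5: = 68 * 68 = 4624

4624


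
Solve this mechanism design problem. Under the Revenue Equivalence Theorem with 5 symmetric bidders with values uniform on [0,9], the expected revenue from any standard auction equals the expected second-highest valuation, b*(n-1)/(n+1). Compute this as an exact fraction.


Step 1: By Revenue Equivalence, expected revenue = b*(n-1)/(n+1)
Step 2: Substituting n = 5, b = 9
Step 3: Revenue = 9*(5-1)/(5+1) = 9*4/6
Step 4: Revenue = 36/6 = 6

6


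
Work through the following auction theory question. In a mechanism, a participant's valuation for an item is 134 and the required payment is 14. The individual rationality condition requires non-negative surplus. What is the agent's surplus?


Step 1: Surplus = value - payment = 134 - 14 = 120
Step 2: IR is satisfied (surplus >= 0)

120


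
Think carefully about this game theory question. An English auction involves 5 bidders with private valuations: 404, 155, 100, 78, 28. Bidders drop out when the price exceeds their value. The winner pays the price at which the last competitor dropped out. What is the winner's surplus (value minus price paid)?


Step 1: Identify the highest value: 404
Step 2: Identify the second-highest value: 155
Step 3: The final price = second-highest value = 155
Step 4: Surplus = 404 - 155 = 249

249


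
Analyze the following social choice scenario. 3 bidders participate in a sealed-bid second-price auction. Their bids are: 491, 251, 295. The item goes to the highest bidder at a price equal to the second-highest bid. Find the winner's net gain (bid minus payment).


Step 1: Sort bids in descending order: 491, 295, 251
Step 2: The winning bid is the highest: 491
Step 3: The payment equals the second-highest bid: 295
Step 4: Surplus = winner's bid - payment = 491 - 295 = 196

196


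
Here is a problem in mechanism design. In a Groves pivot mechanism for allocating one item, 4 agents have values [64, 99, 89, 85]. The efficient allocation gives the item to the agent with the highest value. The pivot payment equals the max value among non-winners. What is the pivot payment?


Step 1: The efficient winner is agent 1 with value 99
Step 2: Other agents' values: [64, 89, 85]
Step 3: Pivot payment = max(others) = 89
Step 4: The winner pays 89

89


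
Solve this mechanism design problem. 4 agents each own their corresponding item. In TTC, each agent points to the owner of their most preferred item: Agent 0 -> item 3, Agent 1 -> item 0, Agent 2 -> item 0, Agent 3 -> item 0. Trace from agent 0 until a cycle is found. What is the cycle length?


Step 1: Trace the pointer graph from agent 0: 0 -> 3 -> 0
Step 2: A cycle is detected when we revisit agent 0
Step 3: The cycle is: 0 -> 3 -> 0
Step 4: Cycle length = 2

2


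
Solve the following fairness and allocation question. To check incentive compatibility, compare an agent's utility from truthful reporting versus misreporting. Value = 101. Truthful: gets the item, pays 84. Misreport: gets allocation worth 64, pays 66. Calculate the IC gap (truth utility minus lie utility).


Step 1: U(truth) = value - payment = 101 - 84 = 17
Step 2: U(lie) = allocation - payment = 64 - 66 = -2
Step 3: IC gap = 17 - (-2) = 19

19
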